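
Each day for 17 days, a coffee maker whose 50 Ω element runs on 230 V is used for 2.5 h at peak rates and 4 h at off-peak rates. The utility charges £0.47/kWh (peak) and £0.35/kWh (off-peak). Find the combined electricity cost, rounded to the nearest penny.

£46.31

Power = V²/R = 230²/50 = 1058 W = 1.058 kW
Peak energy = 1.058 kW × 2.5 h × 17 = 44.965 kWh
Off-peak energy = 1.058 kW × 4 h × 17 = 71.944 kWh
Cost = 44.965 × £0.47 + 71.944 × £0.35 = £21.13355 + £25.1804 = £46.31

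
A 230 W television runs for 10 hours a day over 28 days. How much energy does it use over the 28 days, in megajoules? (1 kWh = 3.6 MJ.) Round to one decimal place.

231.8 MJ

Runtime = 10 h/day × 28 days = 280 h
Energy = 0.23 kW × 280 h = 64.4 kWh
= 64.4 × 3.6 MJ = 231.8 MJ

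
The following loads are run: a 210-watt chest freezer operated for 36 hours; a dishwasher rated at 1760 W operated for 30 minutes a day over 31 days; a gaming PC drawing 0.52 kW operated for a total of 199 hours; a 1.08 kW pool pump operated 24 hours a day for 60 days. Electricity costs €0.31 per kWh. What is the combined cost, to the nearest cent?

chest freezer: 0.21 kW × 36 h = 7.56 kWh
dishwasher: Runtime = 30 min × 31 = 930 min = 15.5 h
dishwasher: 1.76 kW × 15.5 h = 27.28 kWh
gaming PC: 0.52 kW × 199 h = 103.48 kWh
pool pump: Runtime = 24 h × 60 = 1440 h
pool pump: 1.08 kW × 1440 h = 1555.2 kWh
Total energy = 1693.52 kWh
Cost = 1693.52 × €0.31 = €524.99

€524.99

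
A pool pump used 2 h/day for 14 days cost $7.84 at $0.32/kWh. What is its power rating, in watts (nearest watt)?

875 W

Energy = $7.84 ÷ $0.32/kWh = 24.5 kWh
Runtime = 2 h/day × 14 days = 28 h
Power = 24.5 kWh ÷ 28 h = 0.875 kW = 875 W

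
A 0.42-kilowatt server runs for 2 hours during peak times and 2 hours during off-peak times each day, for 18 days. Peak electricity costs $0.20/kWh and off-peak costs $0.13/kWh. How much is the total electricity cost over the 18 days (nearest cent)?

$4.99

Peak energy = 0.42 kW × 2 h × 18 = 15.12 kWh
Off-peak energy = 0.42 kW × 2 h × 18 = 15.12 kWh
Cost = 15.12 × $0.20 + 15.12 × $0.13 = $3.024 + $1.9656 = $4.99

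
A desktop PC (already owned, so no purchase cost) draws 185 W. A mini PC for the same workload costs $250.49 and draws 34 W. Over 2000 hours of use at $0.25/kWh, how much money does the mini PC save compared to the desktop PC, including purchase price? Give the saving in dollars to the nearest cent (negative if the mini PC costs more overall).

desktop PC: $0.00 + (185/1000) kW × 2000 h × $0.25 = $0.00 + $92.5 = $92.5
mini PC: $250.49 + (34/1000) kW × 2000 h × $0.25 = $250.49 + $17 = $267.49
Saving = $92.5 − $267.49 = −$174.99

-$174.99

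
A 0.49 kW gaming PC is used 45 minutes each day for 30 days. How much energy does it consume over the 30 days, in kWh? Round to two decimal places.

Runtime = 45 min × 30 = 1350 min = 22.5 h
Energy = 0.49 kW × 22.5 h = 11.025 kWh ≈ 11.03 kWh

11.03 kWh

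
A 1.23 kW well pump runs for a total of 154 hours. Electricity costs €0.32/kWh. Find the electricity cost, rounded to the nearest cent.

Energy = 1.23 kW × 154 h = 189.42 kWh
Cost = 189.42 kWh × €0.32/kWh = €60.61

€60.61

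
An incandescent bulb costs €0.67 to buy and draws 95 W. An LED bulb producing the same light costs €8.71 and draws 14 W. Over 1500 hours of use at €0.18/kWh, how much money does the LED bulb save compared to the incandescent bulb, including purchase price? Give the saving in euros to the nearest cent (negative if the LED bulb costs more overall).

€13.83

incandescent bulb: €0.67 + (95/1000) kW × 1500 h × €0.18 = €0.67 + €25.65 = €26.32
LED bulb: €8.71 + (14/1000) kW × 1500 h × €0.18 = €8.71 + €3.78 = €12.49
Saving = €26.32 − €12.49 = €13.83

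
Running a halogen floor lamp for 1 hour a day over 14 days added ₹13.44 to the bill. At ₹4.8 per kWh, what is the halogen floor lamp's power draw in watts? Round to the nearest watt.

200 W

Energy = ₹13.44 ÷ ₹4.8/kWh = 2.8 kWh
Runtime = 1 h/day × 14 days = 14 h
Power = 2.8 kWh ÷ 14 h = 0.2 kW = 200 W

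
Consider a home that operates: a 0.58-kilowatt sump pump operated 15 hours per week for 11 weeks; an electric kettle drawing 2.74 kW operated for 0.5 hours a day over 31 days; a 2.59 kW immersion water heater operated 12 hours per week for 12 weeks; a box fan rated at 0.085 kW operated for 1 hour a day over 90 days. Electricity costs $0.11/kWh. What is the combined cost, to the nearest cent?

sump pump: Runtime = 15 h/week × 11 weeks = 165 h
sump pump: 0.58 kW × 165 h = 95.7 kWh
electric kettle: Runtime = 0.5 h/day × 31 days = 15.5 h
electric kettle: 2.74 kW × 15.5 h = 42.47 kWh
immersion water heater: Runtime = 12 h/week × 12 weeks = 144 h
immersion water heater: 2.59 kW × 144 h = 372.96 kWh
box fan: Runtime = 1 h/day × 90 days = 90 h
box fan: 0.085 kW × 90 h = 7.65 kWh
Total energy = 518.78 kWh
Cost = 518.78 × $0.11 = $57.07

$57.07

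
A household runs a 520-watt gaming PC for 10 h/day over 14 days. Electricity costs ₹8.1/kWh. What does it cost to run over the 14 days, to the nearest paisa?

₹589.68

Runtime = 10 h/day × 14 days = 140 h
Energy = 0.52 kW × 140 h = 72.8 kWh
Cost = 72.8 kWh × ₹8.1/kWh = ₹589.68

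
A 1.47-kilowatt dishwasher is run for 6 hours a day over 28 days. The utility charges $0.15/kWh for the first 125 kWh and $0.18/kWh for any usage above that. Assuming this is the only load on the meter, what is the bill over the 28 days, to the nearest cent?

$40.70

Runtime = 6 h/day × 28 days = 168 h
Energy = 1.47 kW × 168 h = 246.96 kWh
Tier 1 (0–125 kWh): 125 × $0.15 = $18.75
Above 125 kWh: 121.96 × $0.18 = $21.9528
Bill = $40.70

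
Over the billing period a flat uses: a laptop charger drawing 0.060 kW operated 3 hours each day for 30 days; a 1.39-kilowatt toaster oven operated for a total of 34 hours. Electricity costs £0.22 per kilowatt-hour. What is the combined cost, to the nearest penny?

£11.59

laptop charger: Runtime = 3 h/day × 30 days = 90 h
laptop charger: 0.06 kW × 90 h = 5.4 kWh
toaster oven: 1.39 kW × 34 h = 47.26 kWh
Total energy = 52.66 kWh
Cost = 52.66 × £0.22 = £11.59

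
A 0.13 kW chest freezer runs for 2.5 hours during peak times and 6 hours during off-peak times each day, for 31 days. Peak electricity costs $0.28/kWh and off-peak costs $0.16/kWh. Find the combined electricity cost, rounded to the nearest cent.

$6.69

Peak energy = 0.13 kW × 2.5 h × 31 = 10.075 kWh
Off-peak energy = 0.13 kW × 6 h × 31 = 24.18 kWh
Cost = 10.075 × $0.28 + 24.18 × $0.16 = $2.821 + $3.8688 = $6.69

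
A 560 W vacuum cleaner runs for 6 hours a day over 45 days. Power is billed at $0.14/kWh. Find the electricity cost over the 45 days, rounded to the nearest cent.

Runtime = 6 h/day × 45 days = 270 h
Energy = 0.56 kW × 270 h = 151.2 kWh
Cost = 151.2 kWh × $0.14/kWh = $21.17

$21.17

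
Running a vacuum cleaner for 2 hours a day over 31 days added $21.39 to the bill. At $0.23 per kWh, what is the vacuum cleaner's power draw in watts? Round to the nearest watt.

Energy = $21.39 ÷ $0.23/kWh = 93 kWh
Runtime = 2 h/day × 31 days = 62 h
Power = 93 kWh ÷ 62 h = 1.5 kW = 1500 W

1500 W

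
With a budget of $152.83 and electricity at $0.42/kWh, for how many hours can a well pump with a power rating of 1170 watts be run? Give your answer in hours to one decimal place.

311.0 h

Energy available = $152.83 ÷ $0.42/kWh = 363.881 kWh
Hours = 363.881 kWh ÷ 1.17 kW = 311.0 h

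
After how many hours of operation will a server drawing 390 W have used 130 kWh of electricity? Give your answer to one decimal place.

Hours = 130 kWh ÷ 0.39 kW = 333.3 h

333.3 h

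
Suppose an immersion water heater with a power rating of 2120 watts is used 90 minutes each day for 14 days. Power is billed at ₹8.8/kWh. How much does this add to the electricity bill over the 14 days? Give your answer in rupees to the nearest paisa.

₹391.78

Runtime = 90 min × 14 = 1260 min = 21 h
Energy = 2.12 kW × 21 h = 44.52 kWh
Cost = 44.52 kWh × ₹8.8/kWh = ₹391.78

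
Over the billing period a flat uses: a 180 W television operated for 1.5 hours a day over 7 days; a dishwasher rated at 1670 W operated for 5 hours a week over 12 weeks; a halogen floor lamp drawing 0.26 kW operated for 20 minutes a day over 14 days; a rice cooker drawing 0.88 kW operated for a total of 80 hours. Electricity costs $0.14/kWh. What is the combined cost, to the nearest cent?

television: Runtime = 1.5 h/day × 7 days = 10.5 h
television: 0.18 kW × 10.5 h = 1.89 kWh
dishwasher: Runtime = 5 h/week × 12 weeks = 60 h
dishwasher: 1.67 kW × 60 h = 100.2 kWh
halogen floor lamp: Runtime = 20 min × 14 = 280 min = 4.666666… h
halogen floor lamp: 0.26 kW × 4.666666… h = 1.213333… kWh
rice cooker: 0.88 kW × 80 h = 70.4 kWh
Total energy = 173.703333… kWh
Cost = 173.703333… × $0.14 = $24.32

$24.32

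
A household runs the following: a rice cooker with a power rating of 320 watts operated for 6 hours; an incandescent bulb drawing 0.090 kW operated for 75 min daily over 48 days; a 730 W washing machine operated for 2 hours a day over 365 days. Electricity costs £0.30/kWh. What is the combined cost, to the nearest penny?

£162.07

rice cooker: 0.32 kW × 6 h = 1.92 kWh
incandescent bulb: Runtime = 75 min × 48 = 3600 min = 60 h
incandescent bulb: 0.09 kW × 60 h = 5.4 kWh
washing machine: Runtime = 2 h/day × 365 days = 730 h
washing machine: 0.73 kW × 730 h = 532.9 kWh
Total energy = 540.22 kWh
Cost = 540.22 × £0.30 = £162.07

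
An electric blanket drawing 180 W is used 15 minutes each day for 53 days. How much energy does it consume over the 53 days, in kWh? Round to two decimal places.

Runtime = 15 min × 53 = 795 min = 13.25 h
Energy = 0.18 kW × 13.25 h = 2.385 kWh ≈ 2.39 kWh

2.39 kWh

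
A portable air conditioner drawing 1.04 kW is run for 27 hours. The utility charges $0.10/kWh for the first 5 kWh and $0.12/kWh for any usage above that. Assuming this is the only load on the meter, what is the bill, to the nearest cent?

$3.27

Energy = 1.04 kW × 27 h = 28.08 kWh
Tier 1 (0–5 kWh): 5 × $0.10 = $0.5
Above 5 kWh: 23.08 × $0.12 = $2.7696
Bill = $3.27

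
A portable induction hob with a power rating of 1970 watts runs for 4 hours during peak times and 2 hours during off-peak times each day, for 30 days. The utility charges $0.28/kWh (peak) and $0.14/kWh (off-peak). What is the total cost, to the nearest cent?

Peak energy = 1.97 kW × 4 h × 30 = 236.4 kWh
Off-peak energy = 1.97 kW × 2 h × 30 = 118.2 kWh
Cost = 236.4 × $0.28 + 118.2 × $0.14 = $66.192 + $16.548 = $82.74

$82.74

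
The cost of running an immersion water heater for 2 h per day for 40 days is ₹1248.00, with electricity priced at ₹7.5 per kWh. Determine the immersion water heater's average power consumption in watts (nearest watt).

2080 W

Energy = ₹1248.00 ÷ ₹7.5/kWh = 166.4 kWh
Runtime = 2 h/day × 40 days = 80 h
Power = 166.4 kWh ÷ 80 h = 2.08 kW = 2080 W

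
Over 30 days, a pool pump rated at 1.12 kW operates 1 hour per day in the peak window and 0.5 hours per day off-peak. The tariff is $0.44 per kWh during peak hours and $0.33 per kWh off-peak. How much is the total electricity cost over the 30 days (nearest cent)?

$20.33

Peak energy = 1.12 kW × 1 h × 30 = 33.6 kWh
Off-peak energy = 1.12 kW × 0.5 h × 30 = 16.8 kWh
Cost = 33.6 × $0.44 + 16.8 × $0.33 = $14.784 + $5.544 = $20.33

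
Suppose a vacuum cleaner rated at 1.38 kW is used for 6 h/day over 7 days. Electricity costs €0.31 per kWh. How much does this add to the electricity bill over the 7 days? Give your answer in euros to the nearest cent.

€17.97

Runtime = 6 h/day × 7 days = 42 h
Energy = 1.38 kW × 42 h = 57.96 kWh
Cost = 57.96 kWh × €0.31/kWh = €17.97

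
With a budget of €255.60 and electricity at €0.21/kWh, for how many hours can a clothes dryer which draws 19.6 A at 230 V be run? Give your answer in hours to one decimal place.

Power = 19.6 A × 230 V = 4508 W = 4.508 kW
Energy available = €255.60 ÷ €0.21/kWh = 1217.1429 kWh
Hours = 1217.1429 kWh ÷ 4.508 kW = 270.0 h

270.0 h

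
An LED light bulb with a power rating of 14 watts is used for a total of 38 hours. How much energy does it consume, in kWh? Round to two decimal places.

Energy = 0.014 kW × 38 h = 0.532 kWh ≈ 0.53 kWh

0.53 kWh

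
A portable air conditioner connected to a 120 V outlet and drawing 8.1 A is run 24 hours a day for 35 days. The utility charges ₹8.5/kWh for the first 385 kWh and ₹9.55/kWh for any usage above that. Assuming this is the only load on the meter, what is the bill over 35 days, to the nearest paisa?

₹7393.13

Power = 8.1 A × 120 V = 972 W = 0.972 kW
Runtime = 24 h × 35 = 840 h
Energy = 0.972 kW × 840 h = 816.48 kWh
Tier 1 (0–385 kWh): 385 × ₹8.5 = ₹3272.5
Above 385 kWh: 431.48 × ₹9.55 = ₹4120.634
Bill = ₹7393.13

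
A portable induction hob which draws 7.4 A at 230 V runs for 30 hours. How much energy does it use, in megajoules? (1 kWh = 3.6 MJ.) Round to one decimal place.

183.8 MJ

Power = 7.4 A × 230 V = 1702 W = 1.702 kW
Energy = 1.702 kW × 30 h = 51.06 kWh
= 51.06 × 3.6 MJ = 183.8 MJ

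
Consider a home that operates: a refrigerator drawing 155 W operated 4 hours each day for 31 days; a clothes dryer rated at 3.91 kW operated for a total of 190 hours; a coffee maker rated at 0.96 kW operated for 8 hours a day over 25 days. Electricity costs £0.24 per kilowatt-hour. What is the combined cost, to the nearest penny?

£228.99

refrigerator: Runtime = 4 h/day × 31 days = 124 h
refrigerator: 0.155 kW × 124 h = 19.22 kWh
clothes dryer: 3.91 kW × 190 h = 742.9 kWh
coffee maker: Runtime = 8 h/day × 25 days = 200 h
coffee maker: 0.96 kW × 200 h = 192 kWh
Total energy = 954.12 kWh
Cost = 954.12 × £0.24 = £228.99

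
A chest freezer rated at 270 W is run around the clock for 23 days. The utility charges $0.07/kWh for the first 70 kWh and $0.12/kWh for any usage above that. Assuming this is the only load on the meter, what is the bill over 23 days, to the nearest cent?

Runtime = 24 h × 23 = 552 h
Energy = 0.27 kW × 552 h = 149.04 kWh
Tier 1 (0–70 kWh): 70 × $0.07 = $4.9
Above 70 kWh: 79.04 × $0.12 = $9.4848
Bill = $14.38

$14.38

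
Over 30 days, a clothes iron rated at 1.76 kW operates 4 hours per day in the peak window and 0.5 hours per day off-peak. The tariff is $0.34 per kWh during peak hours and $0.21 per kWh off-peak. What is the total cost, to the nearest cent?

$77.35

Peak energy = 1.76 kW × 4 h × 30 = 211.2 kWh
Off-peak energy = 1.76 kW × 0.5 h × 30 = 26.4 kWh
Cost = 211.2 × $0.34 + 26.4 × $0.21 = $71.808 + $5.544 = $77.35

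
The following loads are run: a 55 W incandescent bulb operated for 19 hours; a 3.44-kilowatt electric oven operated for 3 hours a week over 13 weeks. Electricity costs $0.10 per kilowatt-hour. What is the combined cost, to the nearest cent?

incandescent bulb: 0.055 kW × 19 h = 1.045 kWh
electric oven: Runtime = 3 h/week × 13 weeks = 39 h
electric oven: 3.44 kW × 39 h = 134.16 kWh
Total energy = 135.205 kWh
Cost = 135.205 × $0.10 = $13.52

$13.52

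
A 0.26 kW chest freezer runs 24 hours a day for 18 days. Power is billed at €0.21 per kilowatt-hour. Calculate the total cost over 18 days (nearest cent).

Runtime = 24 h × 18 = 432 h
Energy = 0.26 kW × 432 h = 112.32 kWh
Cost = 112.32 kWh × €0.21/kWh = €23.59

€23.59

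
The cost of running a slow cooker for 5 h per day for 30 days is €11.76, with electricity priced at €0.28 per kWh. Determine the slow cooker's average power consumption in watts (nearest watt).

280 W

Energy = €11.76 ÷ €0.28/kWh = 42 kWh
Runtime = 5 h/day × 30 days = 150 h
Power = 42 kWh ÷ 150 h = 0.28 kW = 280 W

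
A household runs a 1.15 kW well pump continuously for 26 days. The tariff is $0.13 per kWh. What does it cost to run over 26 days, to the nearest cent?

$93.29

Runtime = 24 h × 26 = 624 h
Energy = 1.15 kW × 624 h = 717.6 kWh
Cost = 717.6 kWh × $0.13/kWh = $93.29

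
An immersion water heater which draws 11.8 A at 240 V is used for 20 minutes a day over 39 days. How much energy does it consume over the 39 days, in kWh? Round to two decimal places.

Power = 11.8 A × 240 V = 2832 W = 2.832 kW
Runtime = 20 min × 39 = 780 min = 13 h
Energy = 2.832 kW × 13 h = 36.816 kWh ≈ 36.82 kWh

36.82 kWh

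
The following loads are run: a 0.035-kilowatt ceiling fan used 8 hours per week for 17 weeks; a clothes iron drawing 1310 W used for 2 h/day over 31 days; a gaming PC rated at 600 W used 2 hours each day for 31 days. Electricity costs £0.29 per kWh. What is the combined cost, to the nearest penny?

ceiling fan: Runtime = 8 h/week × 17 weeks = 136 h
ceiling fan: 0.035 kW × 136 h = 4.76 kWh
clothes iron: Runtime = 2 h/day × 31 days = 62 h
clothes iron: 1.31 kW × 62 h = 81.22 kWh
gaming PC: Runtime = 2 h/day × 31 days = 62 h
gaming PC: 0.6 kW × 62 h = 37.2 kWh
Total energy = 123.18 kWh
Cost = 123.18 × £0.29 = £35.72

£35.72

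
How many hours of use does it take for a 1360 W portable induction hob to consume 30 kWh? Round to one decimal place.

22.1 h

Hours = 30 kWh ÷ 1.36 kW = 22.1 h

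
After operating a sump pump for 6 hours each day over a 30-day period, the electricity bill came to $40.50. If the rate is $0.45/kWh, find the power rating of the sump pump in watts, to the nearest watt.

500 W

Energy = $40.50 ÷ $0.45/kWh = 90 kWh
Runtime = 6 h/day × 30 days = 180 h
Power = 90 kWh ÷ 180 h = 0.5 kW = 500 W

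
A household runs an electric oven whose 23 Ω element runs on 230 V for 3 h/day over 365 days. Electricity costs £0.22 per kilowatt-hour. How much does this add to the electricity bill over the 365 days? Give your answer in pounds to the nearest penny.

Power = V²/R = 230²/23 = 2300 W = 2.3 kW
Runtime = 3 h/day × 365 days = 1095 h
Energy = 2.3 kW × 1095 h = 2518.5 kWh
Cost = 2518.5 kWh × £0.22/kWh = £554.07

£554.07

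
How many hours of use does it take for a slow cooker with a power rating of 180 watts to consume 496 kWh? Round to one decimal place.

Hours = 496 kWh ÷ 0.18 kW = 2755.6 h

2755.6 h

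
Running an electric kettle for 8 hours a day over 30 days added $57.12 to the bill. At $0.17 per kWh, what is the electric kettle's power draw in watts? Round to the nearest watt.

Energy = $57.12 ÷ $0.17/kWh = 336 kWh
Runtime = 8 h/day × 30 days = 240 h
Power = 336 kWh ÷ 240 h = 1.4 kW = 1400 W

1400 W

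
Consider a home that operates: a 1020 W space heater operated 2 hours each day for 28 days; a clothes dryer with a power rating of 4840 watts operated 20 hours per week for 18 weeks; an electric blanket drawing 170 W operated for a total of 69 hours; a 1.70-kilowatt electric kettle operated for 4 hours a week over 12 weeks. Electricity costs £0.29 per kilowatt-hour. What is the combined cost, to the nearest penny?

space heater: Runtime = 2 h/day × 28 days = 56 h
space heater: 1.02 kW × 56 h = 57.12 kWh
clothes dryer: Runtime = 20 h/week × 18 weeks = 360 h
clothes dryer: 4.84 kW × 360 h = 1742.4 kWh
electric blanket: 0.17 kW × 69 h = 11.73 kWh
electric kettle: Runtime = 4 h/week × 12 weeks = 48 h
electric kettle: 1.7 kW × 48 h = 81.6 kWh
Total energy = 1892.85 kWh
Cost = 1892.85 × £0.29 = £548.93

£548.93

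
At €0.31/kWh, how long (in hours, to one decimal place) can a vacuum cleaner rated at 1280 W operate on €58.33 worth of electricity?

147.0 h

Energy available = €58.33 ÷ €0.31/kWh = 188.1613 kWh
Hours = 188.1613 kWh ÷ 1.28 kW = 147.0 h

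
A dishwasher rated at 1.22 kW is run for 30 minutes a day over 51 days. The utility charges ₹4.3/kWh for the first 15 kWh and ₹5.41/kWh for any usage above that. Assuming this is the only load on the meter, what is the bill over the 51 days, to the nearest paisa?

Runtime = 30 min × 51 = 1530 min = 25.5 h
Energy = 1.22 kW × 25.5 h = 31.11 kWh
Tier 1 (0–15 kWh): 15 × ₹4.3 = ₹64.5
Above 15 kWh: 16.11 × ₹5.41 = ₹87.1551
Bill = ₹151.66

₹151.66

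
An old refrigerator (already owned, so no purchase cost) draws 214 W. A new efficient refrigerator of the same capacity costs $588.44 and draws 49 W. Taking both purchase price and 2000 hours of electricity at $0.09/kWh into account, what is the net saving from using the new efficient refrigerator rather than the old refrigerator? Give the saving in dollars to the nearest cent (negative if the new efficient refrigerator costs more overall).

old refrigerator: $0.00 + (214/1000) kW × 2000 h × $0.09 = $0.00 + $38.52 = $38.52
new efficient refrigerator: $588.44 + (49/1000) kW × 2000 h × $0.09 = $588.44 + $8.82 = $597.26
Saving = $38.52 − $597.26 = −$558.74

-$558.74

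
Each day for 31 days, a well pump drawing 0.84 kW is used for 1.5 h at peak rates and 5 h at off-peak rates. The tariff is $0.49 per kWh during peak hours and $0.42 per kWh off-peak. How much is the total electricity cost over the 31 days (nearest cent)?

Peak energy = 0.84 kW × 1.5 h × 31 = 39.06 kWh
Off-peak energy = 0.84 kW × 5 h × 31 = 130.2 kWh
Cost = 39.06 × $0.49 + 130.2 × $0.42 = $19.1394 + $54.684 = $73.82

$73.82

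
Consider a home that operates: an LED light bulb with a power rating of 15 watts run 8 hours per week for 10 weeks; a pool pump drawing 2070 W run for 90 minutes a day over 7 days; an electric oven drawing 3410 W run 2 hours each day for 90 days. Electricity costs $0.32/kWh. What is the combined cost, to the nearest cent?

$203.76

LED light bulb: Runtime = 8 h/week × 10 weeks = 80 h
LED light bulb: 0.015 kW × 80 h = 1.2 kWh
pool pump: Runtime = 90 min × 7 = 630 min = 10.5 h
pool pump: 2.07 kW × 10.5 h = 21.735 kWh
electric oven: Runtime = 2 h/day × 90 days = 180 h
electric oven: 3.41 kW × 180 h = 613.8 kWh
Total energy = 636.735 kWh
Cost = 636.735 × $0.32 = $203.76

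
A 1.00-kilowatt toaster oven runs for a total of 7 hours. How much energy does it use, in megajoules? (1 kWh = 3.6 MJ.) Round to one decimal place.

25.2 MJ

Energy = 1 kW × 7 h = 7 kWh
= 7 × 3.6 MJ = 25.2 MJ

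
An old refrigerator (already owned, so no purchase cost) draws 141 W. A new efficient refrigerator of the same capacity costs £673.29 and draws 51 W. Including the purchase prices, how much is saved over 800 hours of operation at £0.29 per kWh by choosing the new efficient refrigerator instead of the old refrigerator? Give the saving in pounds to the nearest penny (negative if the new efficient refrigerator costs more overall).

-£652.41

old refrigerator: £0.00 + (141/1000) kW × 800 h × £0.29 = £0.00 + £32.712 = £32.712
new efficient refrigerator: £673.29 + (51/1000) kW × 800 h × £0.29 = £673.29 + £11.832 = £685.122
Saving = £32.712 − £685.122 = −£652.41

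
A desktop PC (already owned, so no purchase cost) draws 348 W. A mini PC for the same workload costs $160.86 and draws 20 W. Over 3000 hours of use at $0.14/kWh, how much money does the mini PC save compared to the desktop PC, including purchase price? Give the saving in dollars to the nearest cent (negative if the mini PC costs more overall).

desktop PC: $0.00 + (348/1000) kW × 3000 h × $0.14 = $0.00 + $146.16 = $146.16
mini PC: $160.86 + (20/1000) kW × 3000 h × $0.14 = $160.86 + $8.4 = $169.26
Saving = $146.16 − $169.26 = −$23.1

-$23.10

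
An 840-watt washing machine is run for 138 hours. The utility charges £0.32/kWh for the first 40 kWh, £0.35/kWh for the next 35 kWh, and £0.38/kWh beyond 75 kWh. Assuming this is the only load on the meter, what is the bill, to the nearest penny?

Energy = 0.84 kW × 138 h = 115.92 kWh
Tier 1 (0–40 kWh): 40 × £0.32 = £12.8
Tier 2 (40–75 kWh): 35 × £0.35 = £12.25
Above 75 kWh: 40.92 × £0.38 = £15.5496
Bill = £40.60

£40.60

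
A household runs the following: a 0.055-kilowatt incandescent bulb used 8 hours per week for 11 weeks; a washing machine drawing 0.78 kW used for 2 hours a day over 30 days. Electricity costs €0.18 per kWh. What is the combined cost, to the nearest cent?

€9.30

incandescent bulb: Runtime = 8 h/week × 11 weeks = 88 h
incandescent bulb: 0.055 kW × 88 h = 4.84 kWh
washing machine: Runtime = 2 h/day × 30 days = 60 h
washing machine: 0.78 kW × 60 h = 46.8 kWh
Total energy = 51.64 kWh
Cost = 51.64 × €0.18 = €9.30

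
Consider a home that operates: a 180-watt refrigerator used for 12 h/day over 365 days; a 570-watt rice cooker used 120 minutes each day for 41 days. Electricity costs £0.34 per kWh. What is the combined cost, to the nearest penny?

refrigerator: Runtime = 12 h/day × 365 days = 4380 h
refrigerator: 0.18 kW × 4380 h = 788.4 kWh
rice cooker: Runtime = 120 min × 41 = 4920 min = 82 h
rice cooker: 0.57 kW × 82 h = 46.74 kWh
Total energy = 835.14 kWh
Cost = 835.14 × £0.34 = £283.95

£283.95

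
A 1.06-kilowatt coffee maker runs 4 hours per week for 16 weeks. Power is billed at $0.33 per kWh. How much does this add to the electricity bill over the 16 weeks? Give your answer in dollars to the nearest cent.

Runtime = 4 h/week × 16 weeks = 64 h
Energy = 1.06 kW × 64 h = 67.84 kWh
Cost = 67.84 kWh × $0.33/kWh = $22.39

$22.39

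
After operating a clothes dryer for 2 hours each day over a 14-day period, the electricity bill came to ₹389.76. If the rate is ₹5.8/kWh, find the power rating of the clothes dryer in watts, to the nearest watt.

2400 W

Energy = ₹389.76 ÷ ₹5.8/kWh = 67.2 kWh
Runtime = 2 h/day × 14 days = 28 h
Power = 67.2 kWh ÷ 28 h = 2.4 kW = 2400 W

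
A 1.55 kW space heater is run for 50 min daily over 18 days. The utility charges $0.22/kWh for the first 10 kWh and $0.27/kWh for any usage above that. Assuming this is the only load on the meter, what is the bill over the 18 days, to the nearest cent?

$5.78

Runtime = 50 min × 18 = 900 min = 15 h
Energy = 1.55 kW × 15 h = 23.25 kWh
Tier 1 (0–10 kWh): 10 × $0.22 = $2.2
Above 10 kWh: 13.25 × $0.27 = $3.5775
Bill = $5.78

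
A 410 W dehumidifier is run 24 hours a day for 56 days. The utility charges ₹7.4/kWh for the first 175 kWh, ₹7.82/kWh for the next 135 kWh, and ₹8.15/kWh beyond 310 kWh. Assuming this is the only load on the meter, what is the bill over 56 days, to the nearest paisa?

₹4315.18

Runtime = 24 h × 56 = 1344 h
Energy = 0.41 kW × 1344 h = 551.04 kWh
Tier 1 (0–175 kWh): 175 × ₹7.4 = ₹1295
Tier 2 (175–310 kWh): 135 × ₹7.82 = ₹1055.7
Above 310 kWh: 241.04 × ₹8.15 = ₹1964.476
Bill = ₹4315.18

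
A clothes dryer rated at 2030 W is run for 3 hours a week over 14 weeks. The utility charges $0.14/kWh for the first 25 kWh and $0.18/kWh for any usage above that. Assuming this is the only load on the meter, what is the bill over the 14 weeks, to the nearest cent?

$14.35

Runtime = 3 h/week × 14 weeks = 42 h
Energy = 2.03 kW × 42 h = 85.26 kWh
Tier 1 (0–25 kWh): 25 × $0.14 = $3.5
Above 25 kWh: 60.26 × $0.18 = $10.8468
Bill = $14.35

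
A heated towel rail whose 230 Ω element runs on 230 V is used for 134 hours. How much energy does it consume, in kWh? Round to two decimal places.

30.82 kWh

Power = V²/R = 230²/230 = 230 W = 0.23 kW
Energy = 0.23 kW × 134 h = 30.82 kWh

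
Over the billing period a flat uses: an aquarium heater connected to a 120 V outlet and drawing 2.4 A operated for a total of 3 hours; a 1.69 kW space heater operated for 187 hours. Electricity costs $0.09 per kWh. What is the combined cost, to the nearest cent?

$28.52

aquarium heater: Power = 2.4 A × 120 V = 288 W = 0.288 kW
aquarium heater: 0.288 kW × 3 h = 0.864 kWh
space heater: 1.69 kW × 187 h = 316.03 kWh
Total energy = 316.894 kWh
Cost = 316.894 × $0.09 = $28.52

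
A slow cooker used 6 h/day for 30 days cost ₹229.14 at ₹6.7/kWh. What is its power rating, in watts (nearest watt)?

Energy = ₹229.14 ÷ ₹6.7/kWh = 34.2 kWh
Runtime = 6 h/day × 30 days = 180 h
Power = 34.2 kWh ÷ 180 h = 0.19 kW = 190 W

190 W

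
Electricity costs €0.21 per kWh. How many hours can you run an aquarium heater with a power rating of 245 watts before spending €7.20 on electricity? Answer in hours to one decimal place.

139.9 h

Energy available = €7.20 ÷ €0.21/kWh = 34.2857 kWh
Hours = 34.2857 kWh ÷ 0.245 kW = 139.9 h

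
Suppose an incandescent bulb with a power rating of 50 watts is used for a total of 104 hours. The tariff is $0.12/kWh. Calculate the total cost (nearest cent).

Energy = 0.05 kW × 104 h = 5.2 kWh
Cost = 5.2 kWh × $0.12/kWh = $0.62

$0.62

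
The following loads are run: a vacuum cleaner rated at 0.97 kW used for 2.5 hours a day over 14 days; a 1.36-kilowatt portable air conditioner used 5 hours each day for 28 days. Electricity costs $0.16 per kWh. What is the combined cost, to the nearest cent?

$35.90

vacuum cleaner: Runtime = 2.5 h/day × 14 days = 35 h
vacuum cleaner: 0.97 kW × 35 h = 33.95 kWh
portable air conditioner: Runtime = 5 h/day × 28 days = 140 h
portable air conditioner: 1.36 kW × 140 h = 190.4 kWh
Total energy = 224.35 kWh
Cost = 224.35 × $0.16 = $35.90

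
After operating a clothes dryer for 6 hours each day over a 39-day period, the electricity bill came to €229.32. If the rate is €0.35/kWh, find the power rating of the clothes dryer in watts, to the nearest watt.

Energy = €229.32 ÷ €0.35/kWh = 655.2 kWh
Runtime = 6 h/day × 39 days = 234 h
Power = 655.2 kWh ÷ 234 h = 2.8 kW = 2800 W

2800 W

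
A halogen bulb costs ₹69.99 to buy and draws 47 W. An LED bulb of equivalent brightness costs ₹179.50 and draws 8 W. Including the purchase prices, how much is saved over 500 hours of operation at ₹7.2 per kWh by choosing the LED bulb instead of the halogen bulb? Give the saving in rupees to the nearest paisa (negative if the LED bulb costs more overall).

₹30.89

halogen bulb: ₹69.99 + (47/1000) kW × 500 h × ₹7.2 = ₹69.99 + ₹169.2 = ₹239.19
LED bulb: ₹179.50 + (8/1000) kW × 500 h × ₹7.2 = ₹179.50 + ₹28.8 = ₹208.3
Saving = ₹239.19 − ₹208.3 = ₹30.89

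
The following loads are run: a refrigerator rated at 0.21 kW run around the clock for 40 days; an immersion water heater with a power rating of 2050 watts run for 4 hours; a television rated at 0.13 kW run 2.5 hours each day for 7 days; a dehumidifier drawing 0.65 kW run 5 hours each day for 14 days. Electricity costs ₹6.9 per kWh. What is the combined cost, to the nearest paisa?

refrigerator: Runtime = 24 h × 40 = 960 h
refrigerator: 0.21 kW × 960 h = 201.6 kWh
immersion water heater: 2.05 kW × 4 h = 8.2 kWh
television: Runtime = 2.5 h/day × 7 days = 17.5 h
television: 0.13 kW × 17.5 h = 2.275 kWh
dehumidifier: Runtime = 5 h/day × 14 days = 70 h
dehumidifier: 0.65 kW × 70 h = 45.5 kWh
Total energy = 257.575 kWh
Cost = 257.575 × ₹6.9 = ₹1777.27

₹1777.27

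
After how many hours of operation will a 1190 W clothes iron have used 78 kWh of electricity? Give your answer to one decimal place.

Hours = 78 kWh ÷ 1.19 kW = 65.5 h

65.5 h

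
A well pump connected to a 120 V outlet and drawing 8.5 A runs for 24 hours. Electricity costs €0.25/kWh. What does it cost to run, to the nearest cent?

€6.12

Power = 8.5 A × 120 V = 1020 W = 1.02 kW
Energy = 1.02 kW × 24 h = 24.48 kWh
Cost = 24.48 kWh × €0.25/kWh = €6.12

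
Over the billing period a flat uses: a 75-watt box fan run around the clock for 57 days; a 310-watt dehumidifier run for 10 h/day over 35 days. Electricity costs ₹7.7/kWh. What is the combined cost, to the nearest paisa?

box fan: Runtime = 24 h × 57 = 1368 h
box fan: 0.075 kW × 1368 h = 102.6 kWh
dehumidifier: Runtime = 10 h/day × 35 days = 350 h
dehumidifier: 0.31 kW × 350 h = 108.5 kWh
Total energy = 211.1 kWh
Cost = 211.1 × ₹7.7 = ₹1625.47

₹1625.47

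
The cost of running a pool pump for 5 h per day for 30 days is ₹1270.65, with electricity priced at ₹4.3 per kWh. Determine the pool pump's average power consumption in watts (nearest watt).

Energy = ₹1270.65 ÷ ₹4.3/kWh = 295.5 kWh
Runtime = 5 h/day × 30 days = 150 h
Power = 295.5 kWh ÷ 150 h = 1.97 kW = 1970 W

1970 W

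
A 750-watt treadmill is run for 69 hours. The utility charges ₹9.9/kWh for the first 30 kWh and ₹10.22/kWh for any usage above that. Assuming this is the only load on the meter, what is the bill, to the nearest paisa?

Energy = 0.75 kW × 69 h = 51.75 kWh
Tier 1 (0–30 kWh): 30 × ₹9.9 = ₹297
Above 30 kWh: 21.75 × ₹10.22 = ₹222.285
Bill = ₹519.29

₹519.29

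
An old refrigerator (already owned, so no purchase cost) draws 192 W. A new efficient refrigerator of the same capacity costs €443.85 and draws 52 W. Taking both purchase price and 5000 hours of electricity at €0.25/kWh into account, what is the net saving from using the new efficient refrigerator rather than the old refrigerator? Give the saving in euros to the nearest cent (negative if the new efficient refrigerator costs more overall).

old refrigerator: €0.00 + (192/1000) kW × 5000 h × €0.25 = €0.00 + €240 = €240
new efficient refrigerator: €443.85 + (52/1000) kW × 5000 h × €0.25 = €443.85 + €65 = €508.85
Saving = €240 − €508.85 = −€268.85

-€268.85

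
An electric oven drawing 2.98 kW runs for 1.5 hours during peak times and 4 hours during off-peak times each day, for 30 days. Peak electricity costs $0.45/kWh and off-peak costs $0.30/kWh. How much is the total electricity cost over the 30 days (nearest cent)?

Peak energy = 2.98 kW × 1.5 h × 30 = 134.1 kWh
Off-peak energy = 2.98 kW × 4 h × 30 = 357.6 kWh
Cost = 134.1 × $0.45 + 357.6 × $0.30 = $60.345 + $107.28 = $167.63

$167.63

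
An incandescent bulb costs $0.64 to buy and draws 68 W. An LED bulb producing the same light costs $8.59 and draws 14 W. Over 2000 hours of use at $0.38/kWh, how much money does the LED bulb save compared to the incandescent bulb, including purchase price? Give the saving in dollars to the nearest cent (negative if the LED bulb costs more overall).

$33.09

incandescent bulb: $0.64 + (68/1000) kW × 2000 h × $0.38 = $0.64 + $51.68 = $52.32
LED bulb: $8.59 + (14/1000) kW × 2000 h × $0.38 = $8.59 + $10.64 = $19.23
Saving = $52.32 − $19.23 = $33.09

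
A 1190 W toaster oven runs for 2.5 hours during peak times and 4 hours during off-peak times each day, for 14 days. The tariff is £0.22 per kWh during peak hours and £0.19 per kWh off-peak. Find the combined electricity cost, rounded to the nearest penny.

£21.82

Peak energy = 1.19 kW × 2.5 h × 14 = 41.65 kWh
Off-peak energy = 1.19 kW × 4 h × 14 = 66.64 kWh
Cost = 41.65 × £0.22 + 66.64 × £0.19 = £9.163 + £12.6616 = £21.82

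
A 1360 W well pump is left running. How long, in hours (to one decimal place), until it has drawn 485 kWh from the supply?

356.6 h

Hours = 485 kWh ÷ 1.36 kW = 356.6 h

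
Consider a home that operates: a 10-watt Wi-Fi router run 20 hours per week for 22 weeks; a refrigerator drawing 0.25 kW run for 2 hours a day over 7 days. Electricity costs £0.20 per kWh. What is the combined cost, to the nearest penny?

Wi-Fi router: Runtime = 20 h/week × 22 weeks = 440 h
Wi-Fi router: 0.01 kW × 440 h = 4.4 kWh
refrigerator: Runtime = 2 h/day × 7 days = 14 h
refrigerator: 0.25 kW × 14 h = 3.5 kWh
Total energy = 7.9 kWh
Cost = 7.9 × £0.20 = £1.58

£1.58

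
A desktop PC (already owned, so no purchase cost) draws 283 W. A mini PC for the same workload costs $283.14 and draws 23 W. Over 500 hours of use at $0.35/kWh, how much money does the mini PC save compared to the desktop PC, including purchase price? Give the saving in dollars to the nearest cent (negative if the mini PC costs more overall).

desktop PC: $0.00 + (283/1000) kW × 500 h × $0.35 = $0.00 + $49.525 = $49.525
mini PC: $283.14 + (23/1000) kW × 500 h × $0.35 = $283.14 + $4.025 = $287.165
Saving = $49.525 − $287.165 = −$237.64

-$237.64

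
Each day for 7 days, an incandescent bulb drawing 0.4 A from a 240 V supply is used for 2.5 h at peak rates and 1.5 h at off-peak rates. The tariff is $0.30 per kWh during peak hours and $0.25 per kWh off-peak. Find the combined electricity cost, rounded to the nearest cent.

$0.76

Power = 0.4 A × 240 V = 96 W = 0.096 kW
Peak energy = 0.096 kW × 2.5 h × 7 = 1.68 kWh
Off-peak energy = 0.096 kW × 1.5 h × 7 = 1.008 kWh
Cost = 1.68 × $0.30 + 1.008 × $0.25 = $0.504 + $0.252 = $0.76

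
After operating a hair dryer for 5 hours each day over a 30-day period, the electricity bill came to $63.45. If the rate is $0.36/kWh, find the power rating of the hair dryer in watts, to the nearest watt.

Energy = $63.45 ÷ $0.36/kWh = 176.25 kWh
Runtime = 5 h/day × 30 days = 150 h
Power = 176.25 kWh ÷ 150 h = 1.175 kW = 1175 W

1175 W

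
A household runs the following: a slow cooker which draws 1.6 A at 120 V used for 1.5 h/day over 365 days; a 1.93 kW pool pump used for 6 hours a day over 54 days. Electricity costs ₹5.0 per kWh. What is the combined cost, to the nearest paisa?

₹3652.20

slow cooker: Power = 1.6 A × 120 V = 192 W = 0.192 kW
slow cooker: Runtime = 1.5 h/day × 365 days = 547.5 h
slow cooker: 0.192 kW × 547.5 h = 105.12 kWh
pool pump: Runtime = 6 h/day × 54 days = 324 h
pool pump: 1.93 kW × 324 h = 625.32 kWh
Total energy = 730.44 kWh
Cost = 730.44 × ₹5.0 = ₹3652.20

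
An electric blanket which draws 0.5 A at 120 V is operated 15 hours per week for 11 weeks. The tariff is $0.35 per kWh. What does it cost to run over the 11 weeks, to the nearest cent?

$3.47

Power = 0.5 A × 120 V = 60 W = 0.06 kW
Runtime = 15 h/week × 11 weeks = 165 h
Energy = 0.06 kW × 165 h = 9.9 kWh
Cost = 9.9 kWh × $0.35/kWh = $3.47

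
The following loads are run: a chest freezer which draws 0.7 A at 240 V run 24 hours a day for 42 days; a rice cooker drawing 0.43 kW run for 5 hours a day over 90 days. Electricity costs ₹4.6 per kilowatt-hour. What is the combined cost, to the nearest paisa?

₹1669.08

chest freezer: Power = 0.7 A × 240 V = 168 W = 0.168 kW
chest freezer: Runtime = 24 h × 42 = 1008 h
chest freezer: 0.168 kW × 1008 h = 169.344 kWh
rice cooker: Runtime = 5 h/day × 90 days = 450 h
rice cooker: 0.43 kW × 450 h = 193.5 kWh
Total energy = 362.844 kWh
Cost = 362.844 × ₹4.6 = ₹1669.08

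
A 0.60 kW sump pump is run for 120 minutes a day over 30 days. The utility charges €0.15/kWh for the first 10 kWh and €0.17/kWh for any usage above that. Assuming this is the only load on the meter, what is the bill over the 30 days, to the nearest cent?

€5.92

Runtime = 120 min × 30 = 3600 min = 60 h
Energy = 0.6 kW × 60 h = 36 kWh
Tier 1 (0–10 kWh): 10 × €0.15 = €1.5
Above 10 kWh: 26 × €0.17 = €4.42
Bill = €5.92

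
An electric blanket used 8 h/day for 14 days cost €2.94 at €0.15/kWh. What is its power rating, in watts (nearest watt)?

175 W

Energy = €2.94 ÷ €0.15/kWh = 19.6 kWh
Runtime = 8 h/day × 14 days = 112 h
Power = 19.6 kWh ÷ 112 h = 0.175 kW = 175 W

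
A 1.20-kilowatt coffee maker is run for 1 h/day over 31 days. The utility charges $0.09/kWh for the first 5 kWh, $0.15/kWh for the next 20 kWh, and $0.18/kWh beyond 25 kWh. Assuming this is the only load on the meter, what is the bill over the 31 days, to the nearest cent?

$5.65

Runtime = 1 h/day × 31 days = 31 h
Energy = 1.2 kW × 31 h = 37.2 kWh
Tier 1 (0–5 kWh): 5 × $0.09 = $0.45
Tier 2 (5–25 kWh): 20 × $0.15 = $3
Above 25 kWh: 12.2 × $0.18 = $2.196
Bill = $5.65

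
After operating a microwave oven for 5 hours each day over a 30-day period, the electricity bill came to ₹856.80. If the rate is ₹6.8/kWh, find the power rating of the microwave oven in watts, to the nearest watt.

840 W

Energy = ₹856.80 ÷ ₹6.8/kWh = 126 kWh
Runtime = 5 h/day × 30 days = 150 h
Power = 126 kWh ÷ 150 h = 0.84 kW = 840 W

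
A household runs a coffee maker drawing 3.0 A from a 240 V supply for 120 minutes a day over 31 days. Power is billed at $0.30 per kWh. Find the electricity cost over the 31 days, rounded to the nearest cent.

Power = 3.0 A × 240 V = 720 W = 0.72 kW
Runtime = 120 min × 31 = 3720 min = 62 h
Energy = 0.72 kW × 62 h = 44.64 kWh
Cost = 44.64 kWh × $0.30/kWh = $13.39

$13.39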